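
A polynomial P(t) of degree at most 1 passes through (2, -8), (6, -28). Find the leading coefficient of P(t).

-5

Write P(t) = at + b. Substituting each data point gives a linear system:
  2a + b = -8
  6a + b = -28
Solving the system yields a = -5, b = 2.
So P(t) = -5t + 2.
The leading coefficient is -5.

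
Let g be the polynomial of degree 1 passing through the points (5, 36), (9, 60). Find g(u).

g(u) = 6u + 6

Using the Lagrange interpolation formula with nodes 5, 9:
  L_0(u) = (u - 9) / -4
  L_1(u) = (u - 5) / 4
Then g(u) = 36·L_0(u) + 60·L_1(u).
Expanding and collecting terms gives g(u) = 6u + 6.
Check: g(5) = 36. ✓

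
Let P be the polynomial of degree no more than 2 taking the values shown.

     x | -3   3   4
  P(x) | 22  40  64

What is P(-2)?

10

Write P(x) = ax^2 + bx + c. Substituting each data point gives a linear system:
  9a - 3b + c = 22
  9a + 3b + c = 40
  16a + 4b + c = 64
Solving the system yields a = 3, b = 3, c = 4.
So P(x) = 3x^2 + 3x + 4.
Then P(-2) = 10.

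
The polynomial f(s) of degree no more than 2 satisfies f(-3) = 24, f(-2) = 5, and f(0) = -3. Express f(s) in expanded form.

Write f(s) = as^2 + bs + c. Substituting each data point gives a linear system:
  9a - 3b + c = 24
  4a - 2b + c = 5
  c = -3
Solving the system yields a = 5, b = 6, c = -3.
So f(s) = 5s^2 + 6s - 3.
Check: f(0) = -3. ✓

f(s) = 5s^2 + 6s - 3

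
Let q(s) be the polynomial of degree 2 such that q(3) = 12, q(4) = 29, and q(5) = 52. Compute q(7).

Using the Lagrange interpolation formula with nodes 3, 4, 5:
  L_0(s) = (s - 4)(s - 5) / 2
  L_1(s) = (s - 3)(s - 5) / -1
  L_2(s) = (s - 3)(s - 4) / 2
Then q(s) = 12·L_0(s) + 29·L_1(s) + 52·L_2(s).
Expanding and collecting terms gives q(s) = 3s^2 - 4s - 3.
Evaluating at s = 7: q(7) = 116.

116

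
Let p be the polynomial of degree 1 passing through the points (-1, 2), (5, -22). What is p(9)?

Using the Lagrange interpolation formula with nodes -1, 5:
  L_0(s) = (s - 5) / -6
  L_1(s) = (s + 1) / 6
Then p(s) = 2·L_0(s) - 22·L_1(s).
Expanding and collecting terms gives p(s) = -4s - 2.
Evaluating at s = 9: p(9) = -38.

-38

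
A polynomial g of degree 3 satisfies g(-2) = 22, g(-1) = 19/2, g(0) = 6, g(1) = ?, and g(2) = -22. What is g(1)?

The 4 known points determine the degree-3 polynomial uniquely.
Write g(x) = ax^3 + bx^2 + cx + d. Substituting each data point gives a linear system:
  -8a + 4b - 2c + d = 22
  -a + b - c + d = 19/2
  d = 6
  8a + 4b + 2c + d = -22
Solving the system yields a = -2, b = -3/2, c = -3, d = 6.
So g(x) = -2x^3 - (3/2)x^2 - 3x + 6.
Then g(1) = -1/2.

-1/2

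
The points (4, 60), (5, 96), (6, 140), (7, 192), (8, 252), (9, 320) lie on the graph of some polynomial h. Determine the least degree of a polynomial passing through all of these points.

Forward differences of the values at x = 4, 5, 6, 7, 8, 9:
  h  : 60  96  140  192  252  320
  Δ  : 36  44  52  60  68
  Δ^2: 8  8  8  8
  Δ^3: 0  0  0
  Δ^4: 0  0
  Δ^5: 0
The second differences are constant (8) and nonzero, while all higher differences vanish, so the minimal degree is 2.

2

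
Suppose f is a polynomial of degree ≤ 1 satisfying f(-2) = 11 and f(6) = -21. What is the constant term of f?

3

Write f(s) = as + b. Substituting each data point gives a linear system:
  -2a + b = 11
  6a + b = -21
Solving the system yields a = -4, b = 3.
So f(s) = -4s + 3.
The constant term is 3.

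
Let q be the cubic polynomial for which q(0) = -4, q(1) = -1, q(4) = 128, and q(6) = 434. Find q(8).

1028

Write q(t) = at^3 + bt^2 + ct + d. Substituting each data point gives a linear system:
  d = -4
  a + b + c + d = -1
  64a + 16b + 4c + d = 128
  216a + 36b + 6c + d = 434
Solving the system yields a = 2, b = 0, c = 1, d = -4.
So q(t) = 2t^3 + t - 4.
Then q(8) = 1028.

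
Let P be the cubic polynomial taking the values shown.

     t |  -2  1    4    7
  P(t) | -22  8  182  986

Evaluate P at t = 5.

Forward differences of the values at t = -2, 1, 4, 7:
  P  : -22  8  182  986
  Δ  : 30  174  804
  Δ^2: 144  630
  Δ^3: 486
The third differences are constant, confirming degree 3.
Interpolating (Newton forward form) and evaluating at t = 5 gives P(5) = 356.

356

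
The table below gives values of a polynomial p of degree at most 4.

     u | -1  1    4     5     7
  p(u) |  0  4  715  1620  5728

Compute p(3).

256

Write p(u) = au^4 + bu^3 + cu^2 + du + e. Substituting each data point gives a linear system:
  a - b + c - d + e = 0
  a + b + c + d + e = 4
  256a + 64b + 16c + 4d + e = 715
  625a + 125b + 25c + 5d + e = 1620
  2401a + 343b + 49c + 7d + e = 5728
Solving the system yields a = 2, b = 2, c = 5, d = 0, e = -5.
So p(u) = 2u^4 + 2u^3 + 5u^2 - 5.
Then p(3) = 256.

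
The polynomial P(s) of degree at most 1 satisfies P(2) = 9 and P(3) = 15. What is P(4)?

Write P(s) = as + b. Substituting each data point gives a linear system:
  2a + b = 9
  3a + b = 15
Solving the system yields a = 6, b = -3.
So P(s) = 6s - 3.
Then P(4) = 21.

21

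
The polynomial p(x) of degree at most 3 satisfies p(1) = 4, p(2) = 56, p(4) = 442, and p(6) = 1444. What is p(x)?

p(x) = 6x^3 + 5x^2 - 5x - 2

Using the Lagrange interpolation formula with nodes 1, 2, 4, 6:
  L_0(x) = (x - 2)(x - 4)(x - 6) / -15
  L_1(x) = (x - 1)(x - 4)(x - 6) / 8
  L_2(x) = (x - 1)(x - 2)(x - 6) / -12
  L_3(x) = (x - 1)(x - 2)(x - 4) / 40
Then p(x) = 4·L_0(x) + 56·L_1(x) + 442·L_2(x) + 1444·L_3(x).
Expanding and collecting terms gives p(x) = 6x³ + 5x² - 5x - 2.
Check: p(4) = 442. ✓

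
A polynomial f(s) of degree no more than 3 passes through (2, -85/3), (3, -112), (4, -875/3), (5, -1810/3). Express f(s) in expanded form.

f(s) = -6s^3 + 6s^2 + (1/3)s - 5

Write f(s) = as^3 + bs^2 + cs + d. Substituting each data point gives a linear system:
  8a + 4b + 2c + d = -85/3
  27a + 9b + 3c + d = -112
  64a + 16b + 4c + d = -875/3
  125a + 25b + 5c + d = -1810/3
Solving the system yields a = -6, b = 6, c = 1/3, d = -5.
So f(s) = -6s³ + 6s² + (1/3)s - 5.
Check: f(4) = -875/3. ✓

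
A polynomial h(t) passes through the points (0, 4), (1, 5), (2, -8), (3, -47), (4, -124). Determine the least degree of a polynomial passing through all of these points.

Forward differences of the values at t = 0, 1, 2, 3, 4:
  h  : 4  5  -8  -47  -124
  Δ  : 1  -13  -39  -77
  Δ^2: -14  -26  -38
  Δ^3: -12  -12
  Δ^4: 0
The third differences are constant (-12) and nonzero, while all higher differences vanish, so the minimal degree is 3.

3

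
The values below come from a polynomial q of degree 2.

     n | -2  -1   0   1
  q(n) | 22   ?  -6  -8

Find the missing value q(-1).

On equispaced nodes a degree-2 polynomial has vanishing third forward difference, so
  - q(-2) + 3·q(-1) - 3·q(0) + q(1) = 0.
Substituting the known values and solving for q(-1):
  3·q(-1) = 12
  q(-1) = 4.

4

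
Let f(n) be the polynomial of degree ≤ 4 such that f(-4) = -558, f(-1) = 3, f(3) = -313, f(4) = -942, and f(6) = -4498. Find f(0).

Write f(n) = an^4 + bn^3 + cn^2 + dn + e. Substituting each data point gives a linear system:
  256a - 64b + 16c - 4d + e = -558
  a - b + c - d + e = 3
  81a + 27b + 9c + 3d + e = -313
  256a + 64b + 16c + 4d + e = -942
  1296a + 216b + 36c + 6d + e = -4498
Solving the system yields a = -3, b = -3, c = 1, d = 0, e = 2.
So f(n) = -3n⁴ - 3n³ + n² + 2.
Then f(0) = 2.

2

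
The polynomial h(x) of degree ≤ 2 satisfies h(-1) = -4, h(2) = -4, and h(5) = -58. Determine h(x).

Using the Lagrange interpolation formula with nodes -1, 2, 5:
  L_0(x) = (x - 2)(x - 5) / 18
  L_1(x) = (x + 1)(x - 5) / -9
  L_2(x) = (x + 1)(x - 2) / 18
Then h(x) = -4·L_0(x) - 4·L_1(x) - 58·L_2(x).
Expanding and collecting terms gives h(x) = -3x² + 3x + 2.
Check: h(2) = -4. ✓

h(x) = -3x^2 + 3x + 2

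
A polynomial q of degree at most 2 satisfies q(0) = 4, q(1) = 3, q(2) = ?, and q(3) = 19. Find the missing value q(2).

On equispaced nodes a degree-2 polynomial has vanishing third forward difference, so
  - q(0) + 3·q(1) - 3·q(2) + q(3) = 0.
Substituting the known values and solving for q(2):
  -3·q(2) = -24
  q(2) = 8.

8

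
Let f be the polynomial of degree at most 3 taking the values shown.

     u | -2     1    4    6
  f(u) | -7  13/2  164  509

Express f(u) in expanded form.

Using the Lagrange interpolation formula with nodes -2, 1, 4, 6:
  L_0(u) = (u - 1)(u - 4)(u - 6) / -144
  L_1(u) = (u + 2)(u - 4)(u - 6) / 45
  L_2(u) = (u + 2)(u - 1)(u - 6) / -36
  L_3(u) = (u + 2)(u - 1)(u - 4) / 80
Then f(u) = -7·L_0(u) + 13/2·L_1(u) + 164·L_2(u) + 509·L_3(u).
Expanding and collecting terms gives f(u) = 2u^3 + 2u^2 + (1/2)u + 2.
Check: f(6) = 509. ✓

f(u) = 2u^3 + 2u^2 + (1/2)u + 2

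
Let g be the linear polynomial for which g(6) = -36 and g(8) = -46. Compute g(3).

-21

Using the Lagrange interpolation formula with nodes 6, 8:
  L_0(s) = (s - 8) / -2
  L_1(s) = (s - 6) / 2
Then g(s) = -36·L_0(s) - 46·L_1(s).
Expanding and collecting terms gives g(s) = -5s - 6.
Evaluating at s = 3: g(3) = -21.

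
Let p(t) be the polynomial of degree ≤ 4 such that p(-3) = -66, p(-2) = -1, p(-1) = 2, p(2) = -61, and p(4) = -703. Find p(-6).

Write p(t) = at^4 + bt^3 + ct^2 + dt + e. Substituting each data point gives a linear system:
  81a - 27b + 9c - 3d + e = -66
  16a - 8b + 4c - 2d + e = -1
  a - b + c - d + e = 2
  16a + 8b + 4c + 2d + e = -61
  256a + 64b + 16c + 4d + e = -703
Solving the system yields a = -2, b = -3, c = 1, d = -3, e = -3.
So p(t) = -2t⁴ - 3t³ + t² - 3t - 3.
Then p(-6) = -1893.

-1893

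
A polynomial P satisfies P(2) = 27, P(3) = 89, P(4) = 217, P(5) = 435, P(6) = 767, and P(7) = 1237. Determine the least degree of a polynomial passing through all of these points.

3

Forward differences of the values at n = 2, 3, 4, 5, 6, 7:
  P  : 27  89  217  435  767  1237
  Δ  : 62  128  218  332  470
  Δ^2: 66  90  114  138
  Δ^3: 24  24  24
  Δ^4: 0  0
  Δ^5: 0
The third differences are constant (24) and nonzero, while all higher differences vanish, so the minimal degree is 3.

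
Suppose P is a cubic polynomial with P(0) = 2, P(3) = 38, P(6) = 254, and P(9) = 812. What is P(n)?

P(n) = n^3 + n^2 + 2

Using the Lagrange interpolation formula with nodes 0, 3, 6, 9:
  L_0(n) = (n - 3)(n - 6)(n - 9) / -162
  L_1(n) = n(n - 6)(n - 9) / 54
  L_2(n) = n(n - 3)(n - 9) / -54
  L_3(n) = n(n - 3)(n - 6) / 162
Then P(n) = 2·L_0(n) + 38·L_1(n) + 254·L_2(n) + 812·L_3(n).
Expanding and collecting terms gives P(n) = n^3 + n^2 + 2.
Check: P(6) = 254. ✓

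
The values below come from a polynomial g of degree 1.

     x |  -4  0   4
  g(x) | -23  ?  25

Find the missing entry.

1

The 2 known points determine the degree-1 polynomial uniquely.
Write g(x) = ax + b. Substituting each data point gives a linear system:
  -4a + b = -23
  4a + b = 25
Solving the system yields a = 6, b = 1.
So g(x) = 6x + 1.
Then g(0) = 1.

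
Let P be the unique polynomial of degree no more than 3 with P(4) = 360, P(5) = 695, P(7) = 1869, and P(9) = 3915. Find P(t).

Using the Lagrange interpolation formula with nodes 4, 5, 7, 9:
  L_0(t) = (t - 5)(t - 7)(t - 9) / -15
  L_1(t) = (t - 4)(t - 7)(t - 9) / 8
  L_2(t) = (t - 4)(t - 5)(t - 9) / -12
  L_3(t) = (t - 4)(t - 5)(t - 7) / 40
Then P(t) = 360·L_0(t) + 695·L_1(t) + 1869·L_2(t) + 3915·L_3(t).
Expanding and collecting terms gives P(t) = 5t^3 + 4t^2 - 6t.
Check: P(9) = 3915. ✓

P(t) = 5t^3 + 4t^2 - 6t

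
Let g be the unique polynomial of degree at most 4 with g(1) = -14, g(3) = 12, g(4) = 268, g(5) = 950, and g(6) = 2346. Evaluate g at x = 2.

-34

Using the Lagrange interpolation formula with nodes 1, 3, 4, 5, 6:
  L_0(x) = (x - 3)(x - 4)(x - 5)(x - 6) / 120
  L_1(x) = (x - 1)(x - 4)(x - 5)(x - 6) / -12
  L_2(x) = (x - 1)(x - 3)(x - 5)(x - 6) / 6
  L_3(x) = (x - 1)(x - 3)(x - 4)(x - 6) / -8
  L_4(x) = (x - 1)(x - 3)(x - 4)(x - 5) / 30
Then g(x) = -14·L_0(x) + 12·L_1(x) + 268·L_2(x) + 950·L_3(x) + 2346·L_4(x).
Expanding and collecting terms gives g(x) = 3x⁴ - 6x³ - 6x² - 5x.
Evaluating at x = 2: g(2) = -34.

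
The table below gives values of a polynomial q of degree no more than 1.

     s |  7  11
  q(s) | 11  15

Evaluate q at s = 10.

14

Using the Lagrange interpolation formula with nodes 7, 11:
  L_0(s) = (s - 11) / -4
  L_1(s) = (s - 7) / 4
Then q(s) = 11·L_0(s) + 15·L_1(s).
Expanding and collecting terms gives q(s) = s + 4.
Evaluating at s = 10: q(10) = 14.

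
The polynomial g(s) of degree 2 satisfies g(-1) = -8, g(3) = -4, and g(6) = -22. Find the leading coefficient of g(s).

Write g(s) = as^2 + bs + c. Substituting each data point gives a linear system:
  a - b + c = -8
  9a + 3b + c = -4
  36a + 6b + c = -22
Solving the system yields a = -1, b = 3, c = -4.
So g(s) = -s² + 3s - 4.
The leading coefficient is -1.

-1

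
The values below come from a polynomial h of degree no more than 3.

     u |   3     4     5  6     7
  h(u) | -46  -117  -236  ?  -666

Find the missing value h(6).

-415

On equispaced nodes a degree-3 polynomial has vanishing fourth forward difference, so
  h(3) - 4·h(4) + 6·h(5) - 4·h(6) + h(7) = 0.
Substituting the known values and solving for h(6):
  -4·h(6) = 1660
  h(6) = -415.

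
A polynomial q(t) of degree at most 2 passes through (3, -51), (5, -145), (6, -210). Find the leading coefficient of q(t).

-6

Write q(t) = at^2 + bt + c. Substituting each data point gives a linear system:
  9a + 3b + c = -51
  25a + 5b + c = -145
  36a + 6b + c = -210
Solving the system yields a = -6, b = 1, c = 0.
So q(t) = -6t^2 + t.
The leading coefficient is -6.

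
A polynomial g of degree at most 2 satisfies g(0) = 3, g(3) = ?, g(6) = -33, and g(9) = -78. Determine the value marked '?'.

-6

On equispaced nodes a degree-2 polynomial has vanishing third forward difference, so
  - g(0) + 3·g(3) - 3·g(6) + g(9) = 0.
Substituting the known values and solving for g(3):
  3·g(3) = -18
  g(3) = -6.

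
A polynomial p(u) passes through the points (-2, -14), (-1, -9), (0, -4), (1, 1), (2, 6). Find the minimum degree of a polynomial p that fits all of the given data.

1

Forward differences of the values at u = -2, -1, 0, 1, 2:
  p  : -14  -9  -4  1  6
  Δ  : 5  5  5  5
  Δ^2: 0  0  0
  Δ^3: 0  0
  Δ^4: 0
The first differences are constant (5) and nonzero, while all higher differences vanish, so the minimal degree is 1.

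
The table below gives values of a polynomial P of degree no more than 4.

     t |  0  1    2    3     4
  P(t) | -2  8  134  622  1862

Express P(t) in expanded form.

Using the Lagrange interpolation formula with nodes 0, 1, 2, 3, 4:
  L_0(t) = (t - 1)(t - 2)(t - 3)(t - 4) / 24
  L_1(t) = t(t - 2)(t - 3)(t - 4) / -6
  L_2(t) = t(t - 1)(t - 3)(t - 4) / 4
  L_3(t) = t(t - 1)(t - 2)(t - 4) / -6
  L_4(t) = t(t - 1)(t - 2)(t - 3) / 24
Then P(t) = -2·L_0(t) + 8·L_1(t) + 134·L_2(t) + 622·L_3(t) + 1862·L_4(t).
Expanding and collecting terms gives P(t) = 6t⁴ + 5t³ + t² - 2t - 2.
Check: P(3) = 622. ✓

P(t) = 6t^4 + 5t^3 + t^2 - 2t - 2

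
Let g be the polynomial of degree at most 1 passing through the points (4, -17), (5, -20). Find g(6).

-23

Write g(x) = ax + b. Substituting each data point gives a linear system:
  4a + b = -17
  5a + b = -20
Solving the system yields a = -3, b = -5.
So g(x) = -3x - 5.
Then g(6) = -23.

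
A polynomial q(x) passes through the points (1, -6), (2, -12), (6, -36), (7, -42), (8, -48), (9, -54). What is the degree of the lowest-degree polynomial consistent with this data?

Divided differences on the nodes 1, 2, 6, 7, 8, 9:
  order 0: -6  -12  -36  -42  -48  -54
  order 1: -6  -6  -6  -6  -6
  order 2: 0  0  0  0
  order 3: 0  0  0
  order 4: 0  0
  order 5: 0
The order-1 divided differences are all -6 (nonzero) and every higher order vanishes, so the data lies on a polynomial of degree exactly 1.

1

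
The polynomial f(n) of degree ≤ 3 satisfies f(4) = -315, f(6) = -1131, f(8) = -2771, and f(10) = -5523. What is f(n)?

f(n) = -6n^3 + 5n^2 - 2n - 3

Write f(n) = an^3 + bn^2 + cn + d. Substituting each data point gives a linear system:
  64a + 16b + 4c + d = -315
  216a + 36b + 6c + d = -1131
  512a + 64b + 8c + d = -2771
  1000a + 100b + 10c + d = -5523
Solving the system yields a = -6, b = 5, c = -2, d = -3.
So f(n) = -6n^3 + 5n^2 - 2n - 3.
Check: f(10) = -5523. ✓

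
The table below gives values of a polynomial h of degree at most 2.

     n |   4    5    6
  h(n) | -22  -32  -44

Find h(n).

Using the Lagrange interpolation formula with nodes 4, 5, 6:
  L_0(n) = (n - 5)(n - 6) / 2
  L_1(n) = (n - 4)(n - 6) / -1
  L_2(n) = (n - 4)(n - 5) / 2
Then h(n) = -22·L_0(n) - 32·L_1(n) - 44·L_2(n).
Expanding and collecting terms gives h(n) = -n² - n - 2.
Check: h(6) = -44. ✓

h(n) = -n^2 - n - 2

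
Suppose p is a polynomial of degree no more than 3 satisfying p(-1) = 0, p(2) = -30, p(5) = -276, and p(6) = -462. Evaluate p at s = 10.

-2046

Using the Lagrange interpolation formula with nodes -1, 2, 5, 6:
  L_0(s) = (s - 2)(s - 5)(s - 6) / -126
  L_1(s) = (s + 1)(s - 5)(s - 6) / 36
  L_2(s) = (s + 1)(s - 2)(s - 6) / -18
  L_3(s) = (s + 1)(s - 2)(s - 5) / 28
Then p(s) = 0·L_0(s) - 30·L_1(s) - 276·L_2(s) - 462·L_3(s).
Expanding and collecting terms gives p(s) = -2s^3 - 4s - 6.
Evaluating at s = 10: p(10) = -2046.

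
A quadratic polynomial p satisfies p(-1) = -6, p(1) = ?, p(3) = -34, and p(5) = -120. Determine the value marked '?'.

4

The 3 known points determine the degree-2 polynomial uniquely.
Write p(n) = an^2 + bn + c. Substituting each data point gives a linear system:
  a - b + c = -6
  9a + 3b + c = -34
  25a + 5b + c = -120
Solving the system yields a = -6, b = 5, c = 5.
So p(n) = -6n^2 + 5n + 5.
Then p(1) = 4.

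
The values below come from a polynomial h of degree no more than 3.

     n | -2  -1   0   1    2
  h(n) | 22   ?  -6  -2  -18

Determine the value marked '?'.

-6

On equispaced nodes a degree-3 polynomial has vanishing fourth forward difference, so
  h(-2) - 4·h(-1) + 6·h(0) - 4·h(1) + h(2) = 0.
Substituting the known values and solving for h(-1):
  -4·h(-1) = 24
  h(-1) = -6.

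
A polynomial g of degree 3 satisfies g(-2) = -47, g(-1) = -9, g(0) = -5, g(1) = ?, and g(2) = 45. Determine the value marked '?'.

The 4 known points determine the degree-3 polynomial uniquely.
Write g(u) = au^3 + bu^2 + cu + d. Substituting each data point gives a linear system:
  -8a + 4b - 2c + d = -47
  -a + b - c + d = -9
  d = -5
  8a + 4b + 2c + d = 45
Solving the system yields a = 6, b = 1, c = -1, d = -5.
So g(u) = 6u^3 + u^2 - u - 5.
Then g(1) = 1.

1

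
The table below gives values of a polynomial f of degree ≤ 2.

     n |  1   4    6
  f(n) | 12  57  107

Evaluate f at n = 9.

Using the Lagrange interpolation formula with nodes 1, 4, 6:
  L_0(n) = (n - 4)(n - 6) / 15
  L_1(n) = (n - 1)(n - 6) / -6
  L_2(n) = (n - 1)(n - 4) / 10
Then f(n) = 12·L_0(n) + 57·L_1(n) + 107·L_2(n).
Expanding and collecting terms gives f(n) = 2n² + 5n + 5.
Evaluating at n = 9: f(9) = 212.

212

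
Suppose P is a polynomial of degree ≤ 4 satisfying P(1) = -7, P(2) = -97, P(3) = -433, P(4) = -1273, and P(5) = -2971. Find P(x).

P(x) = -4x^4 - 3x^3 - 5x^2 + 6x - 1

Using the Lagrange interpolation formula with nodes 1, 2, 3, 4, 5:
  L_0(x) = (x - 2)(x - 3)(x - 4)(x - 5) / 24
  L_1(x) = (x - 1)(x - 3)(x - 4)(x - 5) / -6
  L_2(x) = (x - 1)(x - 2)(x - 4)(x - 5) / 4
  L_3(x) = (x - 1)(x - 2)(x - 3)(x - 5) / -6
  L_4(x) = (x - 1)(x - 2)(x - 3)(x - 4) / 24
Then P(x) = -7·L_0(x) - 97·L_1(x) - 433·L_2(x) - 1273·L_3(x) - 2971·L_4(x).
Expanding and collecting terms gives P(x) = -4x⁴ - 3x³ - 5x² + 6x - 1.
Check: P(3) = -433. ✓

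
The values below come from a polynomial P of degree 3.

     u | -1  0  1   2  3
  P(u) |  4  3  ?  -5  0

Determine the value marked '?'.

-2

On equispaced nodes a degree-3 polynomial has vanishing fourth forward difference, so
  P(-1) - 4·P(0) + 6·P(1) - 4·P(2) + P(3) = 0.
Substituting the known values and solving for P(1):
  6·P(1) = -12
  P(1) = -2.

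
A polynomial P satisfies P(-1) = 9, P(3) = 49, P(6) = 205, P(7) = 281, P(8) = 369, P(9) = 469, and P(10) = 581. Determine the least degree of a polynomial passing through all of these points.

Divided differences on the nodes -1, 3, 6, 7, 8, 9, 10:
  order 0: 9  49  205  281  369  469  581
  order 1: 10  52  76  88  100  112
  order 2: 6  6  6  6  6
  order 3: 0  0  0  0
  order 4: 0  0  0
  order 5: 0  0
  order 6: 0
The order-2 divided differences are all 6 (nonzero) and every higher order vanishes, so the data lies on a polynomial of degree exactly 2.

2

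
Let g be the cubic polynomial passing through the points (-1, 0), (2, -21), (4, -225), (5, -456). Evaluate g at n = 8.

-1953

Write g(n) = an^3 + bn^2 + cn + d. Substituting each data point gives a linear system:
  -a + b - c + d = 0
  8a + 4b + 2c + d = -21
  64a + 16b + 4c + d = -225
  125a + 25b + 5c + d = -456
Solving the system yields a = -4, b = 1, c = 4, d = -1.
So g(n) = -4n³ + n² + 4n - 1.
Then g(8) = -1953.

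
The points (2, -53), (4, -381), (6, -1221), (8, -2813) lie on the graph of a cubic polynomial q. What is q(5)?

-722

Write q(t) = at^3 + bt^2 + ct + d. Substituting each data point gives a linear system:
  8a + 4b + 2c + d = -53
  64a + 16b + 4c + d = -381
  216a + 36b + 6c + d = -1221
  512a + 64b + 8c + d = -2813
Solving the system yields a = -5, b = -4, c = 0, d = 3.
So q(t) = -5t^3 - 4t^2 + 3.
Then q(5) = -722.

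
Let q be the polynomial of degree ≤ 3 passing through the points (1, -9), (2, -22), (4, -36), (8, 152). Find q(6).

6

Write q(x) = ax^3 + bx^2 + cx + d. Substituting each data point gives a linear system:
  a + b + c + d = -9
  8a + 4b + 2c + d = -22
  64a + 16b + 4c + d = -36
  512a + 64b + 8c + d = 152
Solving the system yields a = 1, b = -5, c = -5, d = 0.
So q(x) = x^3 - 5x^2 - 5x.
Then q(6) = 6.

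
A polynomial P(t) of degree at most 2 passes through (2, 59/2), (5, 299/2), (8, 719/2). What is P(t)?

P(t) = 5t^2 + 5t - 1/2

Using the Lagrange interpolation formula with nodes 2, 5, 8:
  L_0(t) = (t - 5)(t - 8) / 18
  L_1(t) = (t - 2)(t - 8) / -9
  L_2(t) = (t - 2)(t - 5) / 18
Then P(t) = 59/2·L_0(t) + 299/2·L_1(t) + 719/2·L_2(t).
Expanding and collecting terms gives P(t) = 5t² + 5t - 1/2.
Check: P(5) = 299/2. ✓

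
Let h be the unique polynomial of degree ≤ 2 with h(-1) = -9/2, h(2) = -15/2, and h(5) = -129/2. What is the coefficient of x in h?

Write h(x) = ax^2 + bx + c. Substituting each data point gives a linear system:
  a - b + c = -9/2
  4a + 2b + c = -15/2
  25a + 5b + c = -129/2
Solving the system yields a = -3, b = 2, c = 1/2.
So h(x) = -3x^2 + 2x + 1/2.
The coefficient of x is 2.

2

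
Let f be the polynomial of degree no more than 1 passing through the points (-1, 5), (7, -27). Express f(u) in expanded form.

f(u) = -4u + 1

Write f(u) = au + b. Substituting each data point gives a linear system:
  -a + b = 5
  7a + b = -27
Solving the system yields a = -4, b = 1.
So f(u) = -4u + 1.
Check: f(7) = -27. ✓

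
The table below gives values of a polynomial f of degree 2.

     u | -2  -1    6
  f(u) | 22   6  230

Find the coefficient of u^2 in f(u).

Write f(u) = au^2 + bu + c. Substituting each data point gives a linear system:
  4a - 2b + c = 22
  a - b + c = 6
  36a + 6b + c = 230
Solving the system yields a = 6, b = 2, c = 2.
So f(u) = 6u² + 2u + 2.
The leading coefficient is 6.

6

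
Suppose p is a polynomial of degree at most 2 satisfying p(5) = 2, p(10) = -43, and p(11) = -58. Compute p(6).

Write p(u) = au^2 + bu + c. Substituting each data point gives a linear system:
  25a + 5b + c = 2
  100a + 10b + c = -43
  121a + 11b + c = -58
Solving the system yields a = -1, b = 6, c = -3.
So p(u) = -u^2 + 6u - 3.
Then p(6) = -3.

-3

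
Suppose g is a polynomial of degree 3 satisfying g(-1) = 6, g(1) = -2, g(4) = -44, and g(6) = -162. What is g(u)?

g(u) = -u^3 + 2u^2 - 3u

Write g(u) = au^3 + bu^2 + cu + d. Substituting each data point gives a linear system:
  -a + b - c + d = 6
  a + b + c + d = -2
  64a + 16b + 4c + d = -44
  216a + 36b + 6c + d = -162
Solving the system yields a = -1, b = 2, c = -3, d = 0.
So g(u) = -u³ + 2u² - 3u.
Check: g(6) = -162. ✓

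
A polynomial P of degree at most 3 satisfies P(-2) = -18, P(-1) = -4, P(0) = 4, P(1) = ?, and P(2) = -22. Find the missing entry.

On equispaced nodes a degree-3 polynomial has vanishing fourth forward difference, so
  P(-2) - 4·P(-1) + 6·P(0) - 4·P(1) + P(2) = 0.
Substituting the known values and solving for P(1):
  -4·P(1) = 0
  P(1) = 0.

0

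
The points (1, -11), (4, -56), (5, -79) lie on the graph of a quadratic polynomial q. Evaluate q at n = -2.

-2

Using the Lagrange interpolation formula with nodes 1, 4, 5:
  L_0(n) = (n - 4)(n - 5) / 12
  L_1(n) = (n - 1)(n - 5) / -3
  L_2(n) = (n - 1)(n - 4) / 4
Then q(n) = -11·L_0(n) - 56·L_1(n) - 79·L_2(n).
Expanding and collecting terms gives q(n) = -2n² - 5n - 4.
Evaluating at n = -2: q(-2) = -2.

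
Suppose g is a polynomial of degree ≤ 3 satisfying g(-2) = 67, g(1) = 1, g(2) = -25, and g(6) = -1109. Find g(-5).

Using the Lagrange interpolation formula with nodes -2, 1, 2, 6:
  L_0(x) = (x - 1)(x - 2)(x - 6) / -96
  L_1(x) = (x + 2)(x - 2)(x - 6) / 15
  L_2(x) = (x + 2)(x - 1)(x - 6) / -16
  L_3(x) = (x + 2)(x - 1)(x - 2) / 160
Then g(x) = 67·L_0(x) + 1·L_1(x) - 25·L_2(x) - 1109·L_3(x).
Expanding and collecting terms gives g(x) = -6x³ + 5x² + x + 1.
Evaluating at x = -5: g(-5) = 871.

871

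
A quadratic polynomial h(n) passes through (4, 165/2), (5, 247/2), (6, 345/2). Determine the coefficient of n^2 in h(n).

4

Write h(n) = an^2 + bn + c. Substituting each data point gives a linear system:
  16a + 4b + c = 165/2
  25a + 5b + c = 247/2
  36a + 6b + c = 345/2
Solving the system yields a = 4, b = 5, c = -3/2.
So h(n) = 4n^2 + 5n - 3/2.
The leading coefficient is 4.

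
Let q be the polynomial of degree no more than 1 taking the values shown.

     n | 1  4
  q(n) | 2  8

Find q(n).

q(n) = 2n

Write q(n) = an + b. Substituting each data point gives a linear system:
  a + b = 2
  4a + b = 8
Solving the system yields a = 2, b = 0.
So q(n) = 2n.
Check: q(1) = 2. ✓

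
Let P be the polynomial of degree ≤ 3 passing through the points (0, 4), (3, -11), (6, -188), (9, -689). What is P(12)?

Using the Lagrange interpolation formula with nodes 0, 3, 6, 9:
  L_0(x) = (x - 3)(x - 6)(x - 9) / -162
  L_1(x) = x(x - 6)(x - 9) / 54
  L_2(x) = x(x - 3)(x - 9) / -54
  L_3(x) = x(x - 3)(x - 6) / 162
Then P(x) = 4·L_0(x) - 11·L_1(x) - 188·L_2(x) - 689·L_3(x).
Expanding and collecting terms gives P(x) = -x³ + 4x + 4.
Evaluating at x = 12: P(12) = -1676.

-1676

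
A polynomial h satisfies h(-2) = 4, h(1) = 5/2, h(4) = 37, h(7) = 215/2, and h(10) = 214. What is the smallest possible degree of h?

Forward differences of the values at t = -2, 1, 4, 7, 10:
  h  : 4  5/2  37  215/2  214
  Δ  : -3/2  69/2  141/2  213/2
  Δ^2: 36  36  36
  Δ^3: 0  0
  Δ^4: 0
The second differences are constant (36) and nonzero, while all higher differences vanish, so the minimal degree is 2.

2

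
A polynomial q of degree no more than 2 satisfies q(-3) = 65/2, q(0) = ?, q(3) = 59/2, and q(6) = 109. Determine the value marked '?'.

4

On equispaced nodes a degree-2 polynomial has vanishing third forward difference, so
  - q(-3) + 3·q(0) - 3·q(3) + q(6) = 0.
Substituting the known values and solving for q(0):
  3·q(0) = 12
  q(0) = 4.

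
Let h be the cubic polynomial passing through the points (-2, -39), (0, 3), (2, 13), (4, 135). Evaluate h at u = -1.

Write h(u) = au^3 + bu^2 + cu + d. Substituting each data point gives a linear system:
  -8a + 4b - 2c + d = -39
  d = 3
  8a + 4b + 2c + d = 13
  64a + 16b + 4c + d = 135
Solving the system yields a = 3, b = -4, c = 1, d = 3.
So h(u) = 3u^3 - 4u^2 + u + 3.
Then h(-1) = -5.

-5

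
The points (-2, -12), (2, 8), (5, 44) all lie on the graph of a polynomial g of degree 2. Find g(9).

120

Using the Lagrange interpolation formula with nodes -2, 2, 5:
  L_0(u) = (u - 2)(u - 5) / 28
  L_1(u) = (u + 2)(u - 5) / -12
  L_2(u) = (u + 2)(u - 2) / 21
Then g(u) = -12·L_0(u) + 8·L_1(u) + 44·L_2(u).
Expanding and collecting terms gives g(u) = u² + 5u - 6.
Evaluating at u = 9: g(9) = 120.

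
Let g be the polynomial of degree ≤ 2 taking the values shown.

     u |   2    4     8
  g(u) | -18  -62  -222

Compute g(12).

Using the Lagrange interpolation formula with nodes 2, 4, 8:
  L_0(u) = (u - 4)(u - 8) / 12
  L_1(u) = (u - 2)(u - 8) / -8
  L_2(u) = (u - 2)(u - 4) / 24
Then g(u) = -18·L_0(u) - 62·L_1(u) - 222·L_2(u).
Expanding and collecting terms gives g(u) = -3u^2 - 4u + 2.
Evaluating at u = 12: g(12) = -478.

-478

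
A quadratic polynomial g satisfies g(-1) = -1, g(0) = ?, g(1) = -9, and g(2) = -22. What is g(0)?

-2

The 3 known points determine the degree-2 polynomial uniquely.
Write g(t) = at^2 + bt + c. Substituting each data point gives a linear system:
  a - b + c = -1
  a + b + c = -9
  4a + 2b + c = -22
Solving the system yields a = -3, b = -4, c = -2.
So g(t) = -3t^2 - 4t - 2.
Then g(0) = -2.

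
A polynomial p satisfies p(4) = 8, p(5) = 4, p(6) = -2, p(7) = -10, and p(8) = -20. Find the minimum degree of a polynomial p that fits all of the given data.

2

Forward differences of the values at n = 4, 5, 6, 7, 8:
  p  : 8  4  -2  -10  -20
  Δ  : -4  -6  -8  -10
  Δ^2: -2  -2  -2
  Δ^3: 0  0
  Δ^4: 0
The second differences are constant (-2) and nonzero, while all higher differences vanish, so the minimal degree is 2.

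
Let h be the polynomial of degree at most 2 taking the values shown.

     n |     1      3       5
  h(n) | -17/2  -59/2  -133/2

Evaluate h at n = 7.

Write h(n) = an^2 + bn + c. Substituting each data point gives a linear system:
  a + b + c = -17/2
  9a + 3b + c = -59/2
  25a + 5b + c = -133/2
Solving the system yields a = -2, b = -5/2, c = -4.
So h(n) = -2n^2 - (5/2)n - 4.
Then h(7) = -239/2.

-239/2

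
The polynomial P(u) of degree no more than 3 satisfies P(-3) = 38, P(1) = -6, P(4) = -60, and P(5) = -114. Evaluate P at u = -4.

Write P(u) = au^3 + bu^2 + cu + d. Substituting each data point gives a linear system:
  -27a + 9b - 3c + d = 38
  a + b + c + d = -6
  64a + 16b + 4c + d = -60
  125a + 25b + 5c + d = -114
Solving the system yields a = -1, b = 1, c = -2, d = -4.
So P(u) = -u^3 + u^2 - 2u - 4.
Then P(-4) = 84.

84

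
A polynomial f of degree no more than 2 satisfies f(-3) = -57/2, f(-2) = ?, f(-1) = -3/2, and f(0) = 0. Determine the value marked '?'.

-11

On equispaced nodes a degree-2 polynomial has vanishing third forward difference, so
  - f(-3) + 3·f(-2) - 3·f(-1) + f(0) = 0.
Substituting the known values and solving for f(-2):
  3·f(-2) = -33
  f(-2) = -11.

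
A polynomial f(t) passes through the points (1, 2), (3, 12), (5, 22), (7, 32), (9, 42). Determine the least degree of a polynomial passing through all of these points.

1

Forward differences of the values at t = 1, 3, 5, 7, 9:
  f  : 2  12  22  32  42
  Δ  : 10  10  10  10
  Δ^2: 0  0  0
  Δ^3: 0  0
  Δ^4: 0
The first differences are constant (10) and nonzero, while all higher differences vanish, so the minimal degree is 1.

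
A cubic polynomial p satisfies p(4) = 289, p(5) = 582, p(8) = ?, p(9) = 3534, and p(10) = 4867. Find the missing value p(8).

2469

The 4 known points determine the degree-3 polynomial uniquely.
Write p(n) = an^3 + bn^2 + cn + d. Substituting each data point gives a linear system:
  64a + 16b + 4c + d = 289
  125a + 25b + 5c + d = 582
  729a + 81b + 9c + d = 3534
  1000a + 100b + 10c + d = 4867
Solving the system yields a = 5, b = -1, c = -3, d = -3.
So p(n) = 5n³ - n² - 3n - 3.
Then p(8) = 2469.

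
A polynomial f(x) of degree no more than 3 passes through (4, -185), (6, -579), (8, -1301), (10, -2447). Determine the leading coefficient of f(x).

Write f(x) = ax^3 + bx^2 + cx + d. Substituting each data point gives a linear system:
  64a + 16b + 4c + d = -185
  216a + 36b + 6c + d = -579
  512a + 64b + 8c + d = -1301
  1000a + 100b + 10c + d = -2447
Solving the system yields a = -2, b = -5, c = 5, d = 3.
So f(x) = -2x^3 - 5x^2 + 5x + 3.
The leading coefficient is -2.

-2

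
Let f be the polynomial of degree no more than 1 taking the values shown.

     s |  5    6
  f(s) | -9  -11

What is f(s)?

Write f(s) = as + b. Substituting each data point gives a linear system:
  5a + b = -9
  6a + b = -11
Solving the system yields a = -2, b = 1.
So f(s) = -2s + 1.
Check: f(5) = -9. ✓

f(s) = -2s + 1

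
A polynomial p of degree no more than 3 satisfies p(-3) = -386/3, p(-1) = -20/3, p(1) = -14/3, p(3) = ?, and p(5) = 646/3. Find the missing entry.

64/3

The 4 known points determine the degree-3 polynomial uniquely.
Write p(u) = au^3 + bu^2 + cu + d. Substituting each data point gives a linear system:
  -27a + 9b - 3c + d = -386/3
  -a + b - c + d = -20/3
  a + b + c + d = -14/3
  125a + 25b + 5c + d = 646/3
Solving the system yields a = 3, b = -6, c = -2, d = 1/3.
So p(u) = 3u³ - 6u² - 2u + 1/3.
Then p(3) = 64/3.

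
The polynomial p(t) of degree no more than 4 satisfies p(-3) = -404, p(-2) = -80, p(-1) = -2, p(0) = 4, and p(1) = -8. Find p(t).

p(t) = -5t^4 - t^3 - 4t^2 - 2t + 4

Write p(t) = at^4 + bt^3 + ct^2 + dt + e. Substituting each data point gives a linear system:
  81a - 27b + 9c - 3d + e = -404
  16a - 8b + 4c - 2d + e = -80
  a - b + c - d + e = -2
  e = 4
  a + b + c + d + e = -8
Solving the system yields a = -5, b = -1, c = -4, d = -2, e = 4.
So p(t) = -5t^4 - t^3 - 4t^2 - 2t + 4.
Check: p(-2) = -80. ✓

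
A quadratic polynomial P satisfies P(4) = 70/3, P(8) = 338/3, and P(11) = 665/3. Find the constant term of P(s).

Write P(s) = as^2 + bs + c. Substituting each data point gives a linear system:
  16a + 4b + c = 70/3
  64a + 8b + c = 338/3
  121a + 11b + c = 665/3
Solving the system yields a = 2, b = -5/3, c = -2.
So P(s) = 2s² - (5/3)s - 2.
The constant term is -2.

-2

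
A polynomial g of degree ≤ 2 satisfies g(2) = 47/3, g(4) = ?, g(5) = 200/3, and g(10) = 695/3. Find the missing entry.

137/3

The 3 known points determine the degree-2 polynomial uniquely.
Write g(u) = au^2 + bu + c. Substituting each data point gives a linear system:
  4a + 2b + c = 47/3
  25a + 5b + c = 200/3
  100a + 10b + c = 695/3
Solving the system yields a = 2, b = 3, c = 5/3.
So g(u) = 2u^2 + 3u + 5/3.
Then g(4) = 137/3.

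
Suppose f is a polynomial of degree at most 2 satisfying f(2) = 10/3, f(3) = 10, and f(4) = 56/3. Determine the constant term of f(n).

-4

Write f(n) = an^2 + bn + c. Substituting each data point gives a linear system:
  4a + 2b + c = 10/3
  9a + 3b + c = 10
  16a + 4b + c = 56/3
Solving the system yields a = 1, b = 5/3, c = -4.
So f(n) = n^2 + (5/3)n - 4.
The constant term is -4.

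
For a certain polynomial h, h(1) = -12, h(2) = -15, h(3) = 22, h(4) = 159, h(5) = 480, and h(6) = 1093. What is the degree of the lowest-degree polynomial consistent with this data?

Forward differences of the values at x = 1, 2, 3, 4, 5, 6:
  h  : -12  -15  22  159  480  1093
  Δ  : -3  37  137  321  613
  Δ^2: 40  100  184  292
  Δ^3: 60  84  108
  Δ^4: 24  24
  Δ^5: 0
The fourth differences are constant (24) and nonzero, while all higher differences vanish, so the minimal degree is 4.

4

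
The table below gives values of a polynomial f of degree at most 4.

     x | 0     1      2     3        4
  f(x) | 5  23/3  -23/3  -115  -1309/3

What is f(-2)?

5/3

Forward differences of the values at x = 0, 1, 2, 3, 4:
  f  : 5  23/3  -23/3  -115  -1309/3
  Δ  : 8/3  -46/3  -322/3  -964/3
  Δ^2: -18  -92  -214
  Δ^3: -74  -122
  Δ^4: -48
The fourth differences are constant, confirming degree 4.
Interpolating (Newton forward form) and evaluating at x = -2 gives f(-2) = 5/3.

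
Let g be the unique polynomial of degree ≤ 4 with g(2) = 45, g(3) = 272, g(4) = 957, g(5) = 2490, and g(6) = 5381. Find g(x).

Write g(x) = ax^4 + bx^3 + cx^2 + dx + e. Substituting each data point gives a linear system:
  16a + 8b + 4c + 2d + e = 45
  81a + 27b + 9c + 3d + e = 272
  256a + 64b + 16c + 4d + e = 957
  625a + 125b + 25c + 5d + e = 2490
  1296a + 216b + 36c + 6d + e = 5381
Solving the system yields a = 5, b = -5, c = -1, d = 2, e = 5.
So g(x) = 5x⁴ - 5x³ - x² + 2x + 5.
Check: g(3) = 272. ✓

g(x) = 5x^4 - 5x^3 - x^2 + 2x + 5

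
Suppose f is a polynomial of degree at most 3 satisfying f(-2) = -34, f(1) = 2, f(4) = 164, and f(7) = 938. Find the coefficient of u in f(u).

Write f(u) = au^3 + bu^2 + cu + d. Substituting each data point gives a linear system:
  -8a + 4b - 2c + d = -34
  a + b + c + d = 2
  64a + 16b + 4c + d = 164
  343a + 49b + 7c + d = 938
Solving the system yields a = 3, b = -2, c = 1, d = 0.
So f(u) = 3u^3 - 2u^2 + u.
The coefficient of u is 1.

1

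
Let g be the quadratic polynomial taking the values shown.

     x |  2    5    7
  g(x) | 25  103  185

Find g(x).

g(x) = 3x^2 + 5x + 3

Using the Lagrange interpolation formula with nodes 2, 5, 7:
  L_0(x) = (x - 5)(x - 7) / 15
  L_1(x) = (x - 2)(x - 7) / -6
  L_2(x) = (x - 2)(x - 5) / 10
Then g(x) = 25·L_0(x) + 103·L_1(x) + 185·L_2(x).
Expanding and collecting terms gives g(x) = 3x² + 5x + 3.
Check: g(7) = 185. ✓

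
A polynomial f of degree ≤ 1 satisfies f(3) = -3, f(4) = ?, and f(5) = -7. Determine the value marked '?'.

-5

On equispaced nodes a degree-1 polynomial has vanishing second forward difference, so
  f(3) - 2·f(4) + f(5) = 0.
Substituting the known values and solving for f(4):
  -2·f(4) = 10
  f(4) = -5.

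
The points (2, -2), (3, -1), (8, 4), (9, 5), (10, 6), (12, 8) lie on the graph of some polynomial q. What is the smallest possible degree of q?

1

Divided differences on the nodes 2, 3, 8, 9, 10, 12:
  order 0: -2  -1  4  5  6  8
  order 1: 1  1  1  1  1
  order 2: 0  0  0  0
  order 3: 0  0  0
  order 4: 0  0
  order 5: 0
The order-1 divided differences are all 1 (nonzero) and every higher order vanishes, so the data lies on a polynomial of degree exactly 1.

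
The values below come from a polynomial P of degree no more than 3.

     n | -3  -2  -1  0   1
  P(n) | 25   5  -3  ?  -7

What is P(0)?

-5

The 4 known points determine the degree-3 polynomial uniquely.
Write P(n) = an^3 + bn^2 + cn + d. Substituting each data point gives a linear system:
  -27a + 9b - 3c + d = 25
  -8a + 4b - 2c + d = 5
  -a + b - c + d = -3
  a + b + c + d = -7
Solving the system yields a = -1, b = 0, c = -1, d = -5.
So P(n) = -n³ - n - 5.
Then P(0) = -5.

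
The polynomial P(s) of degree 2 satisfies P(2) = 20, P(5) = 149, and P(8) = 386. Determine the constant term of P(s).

-6

Write P(s) = as^2 + bs + c. Substituting each data point gives a linear system:
  4a + 2b + c = 20
  25a + 5b + c = 149
  64a + 8b + c = 386
Solving the system yields a = 6, b = 1, c = -6.
So P(s) = 6s² + s - 6.
The constant term is -6.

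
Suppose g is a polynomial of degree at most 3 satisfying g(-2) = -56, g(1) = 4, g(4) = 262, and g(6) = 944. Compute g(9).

Write g(s) = as^3 + bs^2 + cs + d. Substituting each data point gives a linear system:
  -8a + 4b - 2c + d = -56
  a + b + c + d = 4
  64a + 16b + 4c + d = 262
  216a + 36b + 6c + d = 944
Solving the system yields a = 5, b = -4, c = 1, d = 2.
So g(s) = 5s^3 - 4s^2 + s + 2.
Then g(9) = 3332.

3332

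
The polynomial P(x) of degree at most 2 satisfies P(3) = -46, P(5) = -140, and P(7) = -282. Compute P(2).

Using the Lagrange interpolation formula with nodes 3, 5, 7:
  L_0(x) = (x - 5)(x - 7) / 8
  L_1(x) = (x - 3)(x - 7) / -4
  L_2(x) = (x - 3)(x - 5) / 8
Then P(x) = -46·L_0(x) - 140·L_1(x) - 282·L_2(x).
Expanding and collecting terms gives P(x) = -6x^2 + x + 5.
Evaluating at x = 2: P(2) = -17.

-17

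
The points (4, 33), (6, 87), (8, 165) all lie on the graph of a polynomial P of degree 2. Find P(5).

Write P(t) = at^2 + bt + c. Substituting each data point gives a linear system:
  16a + 4b + c = 33
  36a + 6b + c = 87
  64a + 8b + c = 165
Solving the system yields a = 3, b = -3, c = -3.
So P(t) = 3t^2 - 3t - 3.
Then P(5) = 57.

57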